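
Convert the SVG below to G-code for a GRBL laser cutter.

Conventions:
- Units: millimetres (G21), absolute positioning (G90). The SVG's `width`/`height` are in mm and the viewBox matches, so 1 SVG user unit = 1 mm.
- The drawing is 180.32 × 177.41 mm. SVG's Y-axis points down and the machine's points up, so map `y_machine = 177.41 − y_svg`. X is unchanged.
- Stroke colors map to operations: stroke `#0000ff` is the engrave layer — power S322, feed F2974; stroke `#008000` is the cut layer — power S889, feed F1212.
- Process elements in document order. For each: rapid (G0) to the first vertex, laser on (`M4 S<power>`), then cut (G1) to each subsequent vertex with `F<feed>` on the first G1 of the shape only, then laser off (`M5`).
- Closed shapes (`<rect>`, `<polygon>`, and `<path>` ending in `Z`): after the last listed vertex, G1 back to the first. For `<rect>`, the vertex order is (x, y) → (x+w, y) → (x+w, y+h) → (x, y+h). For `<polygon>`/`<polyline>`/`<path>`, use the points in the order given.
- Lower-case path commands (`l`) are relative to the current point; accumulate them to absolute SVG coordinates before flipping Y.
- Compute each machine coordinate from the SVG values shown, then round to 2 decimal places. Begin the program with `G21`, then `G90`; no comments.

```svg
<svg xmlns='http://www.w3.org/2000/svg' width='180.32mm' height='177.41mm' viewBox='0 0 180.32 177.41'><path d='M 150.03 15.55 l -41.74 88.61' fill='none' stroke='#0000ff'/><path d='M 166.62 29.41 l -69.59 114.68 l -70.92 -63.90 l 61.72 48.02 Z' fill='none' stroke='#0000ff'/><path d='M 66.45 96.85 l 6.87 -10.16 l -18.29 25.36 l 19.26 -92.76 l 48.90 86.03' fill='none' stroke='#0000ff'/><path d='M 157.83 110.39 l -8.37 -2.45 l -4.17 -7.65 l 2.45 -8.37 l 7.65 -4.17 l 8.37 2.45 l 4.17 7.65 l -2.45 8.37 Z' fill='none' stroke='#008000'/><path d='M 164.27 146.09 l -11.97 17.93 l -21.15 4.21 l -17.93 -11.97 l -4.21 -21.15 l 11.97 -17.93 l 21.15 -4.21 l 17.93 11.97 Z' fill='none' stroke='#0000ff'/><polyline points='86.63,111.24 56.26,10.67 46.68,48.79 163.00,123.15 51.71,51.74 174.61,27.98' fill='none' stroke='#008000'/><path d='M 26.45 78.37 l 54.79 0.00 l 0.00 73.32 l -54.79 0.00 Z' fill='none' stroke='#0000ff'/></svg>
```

viewBox `0 0 180.32 177.41` with mm width/height → 1 unit = 1 mm. Flip: y_m = 177.41 − y_svg.

**Shape 1** — `<path>` line segment, stroke `#0000ff` → engrave (S322, F2974). Machine vertices: (150.03,161.86) → (108.29,73.25). Open path.

**Shape 2** — `<path>` closed polygon, stroke `#0000ff` → engrave (S322, F2974). Machine vertices: (166.62,148.00) → (97.03,33.32) → (26.11,97.22) → (87.83,49.20) → (166.62,148.00). Closed: final G1 returns to the first vertex.

**Shape 3** — `<path>` open polyline, stroke `#0000ff` → engrave (S322, F2974). Machine vertices: (66.45,80.56) → (73.32,90.72) → (55.03,65.36) → (74.29,158.12) → (123.19,72.09). Open path.

**Shape 4** — `<path>` regular polygon, stroke `#008000` → cut (S889, F1212). Machine vertices: (157.83,67.02) → (149.46,69.47) → (145.29,77.12) → (147.74,85.49) → (155.39,89.66) → (163.76,87.21) → (167.93,79.56) → (165.48,71.19) → (157.83,67.02). Closed: final G1 returns to the first vertex.

**Shape 5** — `<path>` regular polygon, stroke `#0000ff` → engrave (S322, F2974). Machine vertices: (164.27,31.32) → (152.30,13.39) → (131.15,9.18) → (113.22,21.15) → (109.01,42.30) → (120.98,60.23) → (142.13,64.44) → (160.06,52.47) → (164.27,31.32). Closed: final G1 returns to the first vertex.

**Shape 6** — `<polyline>` open polyline, stroke `#008000` → cut (S889, F1212). Machine vertices: (86.63,66.17) → (56.26,166.74) → (46.68,128.62) → (163.00,54.26) → (51.71,125.67) → (174.61,149.43). Open path.

**Shape 7** — `<path>` rectangle, stroke `#0000ff` → engrave (S322, F2974). Machine vertices: (26.45,99.04) → (81.24,99.04) → (81.24,25.72) → (26.45,25.72) → (26.45,99.04). Closed: final G1 returns to the first vertex.

G21
G90
G0 X150.03 Y161.86
M4 S322
G1 X108.29 Y73.25 F2974
M5
G0 X166.62 Y148.00
M4 S322
G1 X97.03 Y33.32 F2974
G1 X26.11 Y97.22
G1 X87.83 Y49.20
G1 X166.62 Y148.00
M5
G0 X66.45 Y80.56
M4 S322
G1 X73.32 Y90.72 F2974
G1 X55.03 Y65.36
G1 X74.29 Y158.12
G1 X123.19 Y72.09
M5
G0 X157.83 Y67.02
M4 S889
G1 X149.46 Y69.47 F1212
G1 X145.29 Y77.12
G1 X147.74 Y85.49
G1 X155.39 Y89.66
G1 X163.76 Y87.21
G1 X167.93 Y79.56
G1 X165.48 Y71.19
G1 X157.83 Y67.02
M5
G0 X164.27 Y31.32
M4 S322
G1 X152.30 Y13.39 F2974
G1 X131.15 Y9.18
G1 X113.22 Y21.15
G1 X109.01 Y42.30
G1 X120.98 Y60.23
G1 X142.13 Y64.44
G1 X160.06 Y52.47
G1 X164.27 Y31.32
M5
G0 X86.63 Y66.17
M4 S889
G1 X56.26 Y166.74 F1212
G1 X46.68 Y128.62
G1 X163.00 Y54.26
G1 X51.71 Y125.67
G1 X174.61 Y149.43
M5
G0 X26.45 Y99.04
M4 S322
G1 X81.24 Y99.04 F2974
G1 X81.24 Y25.72
G1 X26.45 Y25.72
G1 X26.45 Y99.04
M5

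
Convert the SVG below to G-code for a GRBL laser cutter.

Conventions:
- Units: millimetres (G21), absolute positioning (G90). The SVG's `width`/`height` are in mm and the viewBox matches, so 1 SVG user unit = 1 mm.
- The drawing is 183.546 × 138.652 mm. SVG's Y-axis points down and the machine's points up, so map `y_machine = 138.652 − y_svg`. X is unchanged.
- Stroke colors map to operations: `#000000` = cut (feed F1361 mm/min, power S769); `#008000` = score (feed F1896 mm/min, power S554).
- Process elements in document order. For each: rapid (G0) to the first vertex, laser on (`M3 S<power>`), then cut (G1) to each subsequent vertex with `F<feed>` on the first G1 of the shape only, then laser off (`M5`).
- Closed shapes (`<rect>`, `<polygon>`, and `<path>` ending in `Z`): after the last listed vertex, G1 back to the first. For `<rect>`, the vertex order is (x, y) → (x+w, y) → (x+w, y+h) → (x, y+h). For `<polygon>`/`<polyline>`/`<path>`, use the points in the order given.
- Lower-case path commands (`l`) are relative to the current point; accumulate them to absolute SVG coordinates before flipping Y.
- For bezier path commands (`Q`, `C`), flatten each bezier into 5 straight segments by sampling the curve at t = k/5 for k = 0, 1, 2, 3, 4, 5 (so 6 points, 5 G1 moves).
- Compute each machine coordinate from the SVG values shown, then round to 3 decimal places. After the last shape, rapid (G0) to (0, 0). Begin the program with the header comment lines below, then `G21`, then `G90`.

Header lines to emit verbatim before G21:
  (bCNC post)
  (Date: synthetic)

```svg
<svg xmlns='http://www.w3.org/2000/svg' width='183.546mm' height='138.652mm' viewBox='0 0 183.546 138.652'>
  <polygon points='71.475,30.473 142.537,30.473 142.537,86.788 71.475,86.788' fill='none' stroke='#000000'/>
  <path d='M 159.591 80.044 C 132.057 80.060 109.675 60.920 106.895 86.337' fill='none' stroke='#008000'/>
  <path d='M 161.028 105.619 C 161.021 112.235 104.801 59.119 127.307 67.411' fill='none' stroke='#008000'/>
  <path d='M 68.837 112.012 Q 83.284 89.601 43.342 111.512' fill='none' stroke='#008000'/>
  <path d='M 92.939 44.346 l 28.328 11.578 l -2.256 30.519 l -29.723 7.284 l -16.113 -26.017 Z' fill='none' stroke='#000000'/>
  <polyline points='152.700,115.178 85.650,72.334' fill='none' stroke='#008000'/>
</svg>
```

(bCNC post)
(Date: synthetic)
G21
G90
G0 X71.475 Y108.179
M3 S769
G1 X142.537 Y108.179 F1361
G1 X142.537 Y51.864
G1 X71.475 Y51.864
G1 X71.475 Y108.179
M5
G0 X159.591 Y58.608
M3 S554
G1 X143.804 Y60.387 F1896
G1 X129.948 Y63.706
G1 X118.715 Y65.506
G1 X110.800 Y62.728
G1 X106.895 Y52.315
M5
G0 X161.028 Y33.033
M3 S554
G1 X155.358 Y35.262 F1896
G1 X142.673 Y46.012
G1 X129.452 Y59.469
G1 X122.171 Y69.816
G1 X127.307 Y71.241
M5
G0 X68.837 Y26.640
M3 S554
G1 X72.440 Y33.832 F1896
G1 X71.692 Y37.477
G1 X66.593 Y37.577
G1 X57.143 Y34.132
G1 X43.342 Y27.140
M5
G0 X92.939 Y94.306
M3 S769
G1 X121.267 Y82.728 F1361
G1 X119.011 Y52.209
G1 X89.288 Y44.925
G1 X73.175 Y70.942
G1 X92.939 Y94.306
M5
G0 X152.700 Y23.474
M3 S554
G1 X85.650 Y66.318 F1896
M5
G0 X0.000 Y0.000

viewBox `0 0 183.546 138.652` with mm width/height → 1 unit = 1 mm. Flip: y_m = 138.652 − y_svg.

**Shape 1** — `<polygon>` rectangle, stroke `#000000` → cut (S769, F1361). Machine vertices: (71.475,108.179) → (142.537,108.179) → (142.537,51.864) → (71.475,51.864) → (71.475,108.179). Closed: final G1 returns to the first vertex.

**Shape 2** — `<path>` cubic bezier, stroke `#008000` → score (S554, F1896). Control points (SVG): P0=(159.591,80.044), P1=(132.057,80.060), P2=(109.675,60.920), P3=(106.895,86.337); sampled at t=k/5. Machine vertices: (159.591,58.608) → (143.804,60.387) → (129.948,63.706) → (118.715,65.506) → (110.800,62.728) → (106.895,52.315). Open path.

**Shape 3** — `<path>` cubic bezier, stroke `#008000` → score (S554, F1896). Control points (SVG): P0=(161.028,105.619), P1=(161.021,112.235), P2=(104.801,59.119), P3=(127.307,67.411); sampled at t=k/5. Machine vertices: (161.028,33.033) → (155.358,35.262) → (142.673,46.012) → (129.452,59.469) → (122.171,69.816) → (127.307,71.241). Open path.

**Shape 4** — `<path>` quadratic bezier, stroke `#008000` → score (S554, F1896). Control points (SVG): P0=(68.837,112.012), P1=(83.284,89.601), P2=(43.342,111.512); sampled at t=k/5. Machine vertices: (68.837,26.640) → (72.440,33.832) → (71.692,37.477) → (66.593,37.577) → (57.143,34.132) → (43.342,27.140). Open path.

**Shape 5** — `<path>` regular polygon, stroke `#000000` → cut (S769, F1361). Machine vertices: (92.939,94.306) → (121.267,82.728) → (119.011,52.209) → (89.288,44.925) → (73.175,70.942) → (92.939,94.306). Closed: final G1 returns to the first vertex.

**Shape 6** — `<polyline>` line segment, stroke `#008000` → score (S554, F1896). Machine vertices: (152.700,23.474) → (85.650,66.318). Open path.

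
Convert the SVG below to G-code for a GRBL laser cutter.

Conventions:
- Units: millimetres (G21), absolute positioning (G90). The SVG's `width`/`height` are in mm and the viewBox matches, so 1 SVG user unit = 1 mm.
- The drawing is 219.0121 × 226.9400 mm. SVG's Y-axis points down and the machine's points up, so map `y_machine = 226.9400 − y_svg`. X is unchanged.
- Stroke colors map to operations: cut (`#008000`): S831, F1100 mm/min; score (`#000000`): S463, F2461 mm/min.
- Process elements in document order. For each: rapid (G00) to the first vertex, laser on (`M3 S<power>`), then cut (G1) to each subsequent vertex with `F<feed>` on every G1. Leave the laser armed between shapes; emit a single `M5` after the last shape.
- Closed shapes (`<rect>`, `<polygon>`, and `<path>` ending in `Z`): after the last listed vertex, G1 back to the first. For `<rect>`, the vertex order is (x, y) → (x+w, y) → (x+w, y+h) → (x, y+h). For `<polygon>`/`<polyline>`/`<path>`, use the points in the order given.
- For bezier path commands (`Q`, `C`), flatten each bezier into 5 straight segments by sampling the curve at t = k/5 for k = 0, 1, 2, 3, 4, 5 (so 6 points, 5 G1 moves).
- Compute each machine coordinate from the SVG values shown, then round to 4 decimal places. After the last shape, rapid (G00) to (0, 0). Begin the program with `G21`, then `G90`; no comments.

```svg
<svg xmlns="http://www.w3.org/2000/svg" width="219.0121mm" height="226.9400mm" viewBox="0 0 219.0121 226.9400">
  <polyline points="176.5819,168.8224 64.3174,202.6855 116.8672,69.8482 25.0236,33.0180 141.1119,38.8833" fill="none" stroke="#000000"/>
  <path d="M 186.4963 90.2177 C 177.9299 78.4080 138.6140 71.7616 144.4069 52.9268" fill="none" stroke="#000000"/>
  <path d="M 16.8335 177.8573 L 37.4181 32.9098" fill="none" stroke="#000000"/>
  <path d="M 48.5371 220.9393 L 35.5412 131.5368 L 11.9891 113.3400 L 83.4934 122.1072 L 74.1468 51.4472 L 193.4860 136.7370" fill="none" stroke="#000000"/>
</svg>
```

G21
G90
G00 X176.5819 Y58.1176
M3 S463
G1 X64.3174 Y24.2545 F2461
G1 X116.8672 Y157.0918 F2461
G1 X25.0236 Y193.9220 F2461
G1 X141.1119 Y188.0567 F2461
G00 X186.4963 Y136.7223
M3 S463
G1 X178.2734 Y143.3273 F2461
G1 X166.3118 Y149.5261 F2461
G1 X154.2527 Y156.1514 F2461
G1 X145.7373 Y164.0361 F2461
G1 X144.4069 Y174.0132 F2461
G00 X16.8335 Y49.0827
M3 S463
G1 X37.4181 Y194.0302 F2461
G00 X48.5371 Y6.0007
M3 S463
G1 X35.5412 Y95.4032 F2461
G1 X11.9891 Y113.6000 F2461
G1 X83.4934 Y104.8328 F2461
G1 X74.1468 Y175.4928 F2461
G1 X193.4860 Y90.2030 F2461
M5
G00 X0.0000 Y0.0000

1 u = 1 mm; y_m = 226.9400 − y.

[1] `<polyline>` open polyline, #000000→score S463 F2461: (176.5819,58.1176) → (64.3174,24.2545) → (116.8672,157.0918) → (25.0236,193.9220) → (141.1119,188.0567)

[2] `<path>` cubic bezier, #000000→score S463 F2461: (186.4963,136.7223) → (178.2734,143.3273) → (166.3118,149.5261) → (154.2527,156.1514) → (145.7373,164.0361) → (144.4069,174.0132)

[3] `<path>` line segment, #000000→score S463 F2461: (16.8335,49.0827) → (37.4181,194.0302)

[4] `<path>` open polyline, #000000→score S463 F2461: (48.5371,6.0007) → (35.5412,95.4032) → (11.9891,113.6000) → (83.4934,104.8328) → (74.1468,175.4928) → (193.4860,90.2030)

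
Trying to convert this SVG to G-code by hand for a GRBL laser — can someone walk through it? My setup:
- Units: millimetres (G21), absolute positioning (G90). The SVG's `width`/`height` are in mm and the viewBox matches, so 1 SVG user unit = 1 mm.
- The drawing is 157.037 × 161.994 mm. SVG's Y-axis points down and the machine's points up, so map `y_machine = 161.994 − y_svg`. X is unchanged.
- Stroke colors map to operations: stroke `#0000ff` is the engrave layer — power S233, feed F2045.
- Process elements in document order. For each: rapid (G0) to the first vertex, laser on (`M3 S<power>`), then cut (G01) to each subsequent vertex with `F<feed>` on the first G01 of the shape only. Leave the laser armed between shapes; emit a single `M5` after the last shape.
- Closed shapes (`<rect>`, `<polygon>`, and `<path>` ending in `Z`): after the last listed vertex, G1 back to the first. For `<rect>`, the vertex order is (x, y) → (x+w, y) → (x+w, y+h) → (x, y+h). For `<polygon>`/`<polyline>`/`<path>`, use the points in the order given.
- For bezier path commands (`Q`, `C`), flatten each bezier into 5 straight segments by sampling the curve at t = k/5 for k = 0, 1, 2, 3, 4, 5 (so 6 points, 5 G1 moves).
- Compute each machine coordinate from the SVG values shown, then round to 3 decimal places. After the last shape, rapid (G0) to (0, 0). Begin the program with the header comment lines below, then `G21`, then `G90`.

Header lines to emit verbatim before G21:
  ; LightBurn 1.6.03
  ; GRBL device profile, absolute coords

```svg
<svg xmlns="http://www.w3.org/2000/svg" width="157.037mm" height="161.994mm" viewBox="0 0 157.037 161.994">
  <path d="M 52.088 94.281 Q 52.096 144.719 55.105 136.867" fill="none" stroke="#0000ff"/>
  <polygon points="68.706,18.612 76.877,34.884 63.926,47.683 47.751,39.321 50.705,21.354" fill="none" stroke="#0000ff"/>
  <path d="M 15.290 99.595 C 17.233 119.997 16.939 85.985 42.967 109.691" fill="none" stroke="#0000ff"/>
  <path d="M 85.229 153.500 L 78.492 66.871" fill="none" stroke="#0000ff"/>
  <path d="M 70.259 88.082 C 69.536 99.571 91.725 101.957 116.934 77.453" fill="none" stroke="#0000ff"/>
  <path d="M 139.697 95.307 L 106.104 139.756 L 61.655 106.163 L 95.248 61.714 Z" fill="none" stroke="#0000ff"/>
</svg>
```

viewBox `0 0 157.037 161.994` with mm width/height → 1 unit = 1 mm. Flip: y_m = 161.994 − y_svg.

**Shape 1** — `<path>` quadratic bezier, stroke `#0000ff` → engrave (S233, F2045). Control points (SVG): P0=(52.088,94.281), P1=(52.096,144.719), P2=(55.105,136.867); sampled at t=k/5. Machine vertices: (52.088,67.713) → (52.211,49.869) → (52.575,36.689) → (53.178,28.172) → (54.021,24.318) → (55.105,25.127). Open path.

**Shape 2** — `<polygon>` regular polygon, stroke `#0000ff` → engrave (S233, F2045). Machine vertices: (68.706,143.382) → (76.877,127.110) → (63.926,114.311) → (47.751,122.673) → (50.705,140.640) → (68.706,143.382). Closed: final G1 returns to the first vertex.

**Shape 3** — `<path>` cubic bezier, stroke `#0000ff` → engrave (S233, F2045). Control points (SVG): P0=(15.290,99.595), P1=(17.233,119.997), P2=(16.939,85.985), P3=(42.967,109.691); sampled at t=k/5. Machine vertices: (15.290,62.399) → (16.416,55.790) → (18.376,56.859) → (22.540,60.222) → (30.280,60.497) → (42.967,52.303). Open path.

**Shape 4** — `<path>` line segment, stroke `#0000ff` → engrave (S233, F2045). Machine vertices: (85.229,8.494) → (78.492,95.123). Open path.

**Shape 5** — `<path>` cubic bezier, stroke `#0000ff` → engrave (S233, F2045). Control points (SVG): P0=(70.259,88.082), P1=(69.536,99.571), P2=(91.725,101.957), P3=(116.934,77.453); sampled at t=k/5. Machine vertices: (70.259,73.912) → (72.416,68.253) → (79.116,65.633) → (89.406,66.905) → (102.330,72.923) → (116.934,84.541). Open path.

**Shape 6** — `<path>` regular polygon, stroke `#0000ff` → engrave (S233, F2045). Machine vertices: (139.697,66.687) → (106.104,22.238) → (61.655,55.831) → (95.248,100.280) → (139.697,66.687). Closed: final G1 returns to the first vertex.

; LightBurn 1.6.03
; GRBL device profile, absolute coords
G21
G90
G0 X52.088 Y67.713
M3 S233
G01 X52.211 Y49.869 F2045
G01 X52.575 Y36.689
G01 X53.178 Y28.172
G01 X54.021 Y24.318
G01 X55.105 Y25.127
G0 X68.706 Y143.382
M3 S233
G01 X76.877 Y127.110 F2045
G01 X63.926 Y114.311
G01 X47.751 Y122.673
G01 X50.705 Y140.640
G01 X68.706 Y143.382
G0 X15.290 Y62.399
M3 S233
G01 X16.416 Y55.790 F2045
G01 X18.376 Y56.859
G01 X22.540 Y60.222
G01 X30.280 Y60.497
G01 X42.967 Y52.303
G0 X85.229 Y8.494
M3 S233
G01 X78.492 Y95.123 F2045
G0 X70.259 Y73.912
M3 S233
G01 X72.416 Y68.253 F2045
G01 X79.116 Y65.633
G01 X89.406 Y66.905
G01 X102.330 Y72.923
G01 X116.934 Y84.541
G0 X139.697 Y66.687
M3 S233
G01 X106.104 Y22.238 F2045
G01 X61.655 Y55.831
G01 X95.248 Y100.280
G01 X139.697 Y66.687
M5
G0 X0.000 Y0.000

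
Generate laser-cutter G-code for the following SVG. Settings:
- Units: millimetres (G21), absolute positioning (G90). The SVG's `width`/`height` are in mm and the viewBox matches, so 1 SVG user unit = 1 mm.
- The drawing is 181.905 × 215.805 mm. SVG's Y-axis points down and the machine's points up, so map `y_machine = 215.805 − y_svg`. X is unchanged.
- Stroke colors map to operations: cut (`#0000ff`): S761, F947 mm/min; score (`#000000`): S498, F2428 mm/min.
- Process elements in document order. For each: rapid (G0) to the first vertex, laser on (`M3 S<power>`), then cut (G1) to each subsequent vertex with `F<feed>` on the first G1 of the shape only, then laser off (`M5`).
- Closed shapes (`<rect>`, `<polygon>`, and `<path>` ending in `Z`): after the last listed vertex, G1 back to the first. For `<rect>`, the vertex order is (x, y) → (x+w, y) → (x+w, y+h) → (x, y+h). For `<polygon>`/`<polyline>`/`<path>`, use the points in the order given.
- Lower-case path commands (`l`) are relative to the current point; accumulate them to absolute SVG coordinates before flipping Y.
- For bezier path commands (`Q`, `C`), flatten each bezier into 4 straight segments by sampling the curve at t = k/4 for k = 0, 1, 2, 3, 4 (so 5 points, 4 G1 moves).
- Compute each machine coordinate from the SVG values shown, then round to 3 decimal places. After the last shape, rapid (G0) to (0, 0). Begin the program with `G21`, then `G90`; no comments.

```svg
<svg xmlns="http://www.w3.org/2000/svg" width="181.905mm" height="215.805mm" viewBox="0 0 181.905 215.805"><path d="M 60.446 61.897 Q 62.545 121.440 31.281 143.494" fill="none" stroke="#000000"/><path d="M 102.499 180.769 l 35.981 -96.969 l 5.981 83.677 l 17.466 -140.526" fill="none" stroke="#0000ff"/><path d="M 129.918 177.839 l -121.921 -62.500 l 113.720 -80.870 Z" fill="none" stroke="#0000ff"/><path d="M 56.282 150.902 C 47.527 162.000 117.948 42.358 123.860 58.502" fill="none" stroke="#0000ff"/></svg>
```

viewBox `0 0 181.905 215.805` with mm width/height → 1 unit = 1 mm. Flip: y_m = 215.805 − y_svg.

**Shape 1** — `<path>` quadratic bezier, stroke `#000000` → score (S498, F2428). Control points (SVG): P0=(60.446,61.897), P1=(62.545,121.440), P2=(31.281,143.494); sampled at t=k/4. Machine vertices: (60.446,153.908) → (59.410,126.480) → (54.204,103.737) → (44.828,85.681) → (31.281,72.311). Open path.

**Shape 2** — `<path>` open polyline, stroke `#0000ff` → cut (S761, F947). Machine vertices: (102.499,35.036) → (138.480,132.005) → (144.461,48.328) → (161.927,188.854). Open path.

**Shape 3** — `<path>` closed polygon, stroke `#0000ff` → cut (S761, F947). Machine vertices: (129.918,37.966) → (7.997,100.466) → (121.717,181.336) → (129.918,37.966). Closed: final G1 returns to the first vertex.

**Shape 4** — `<path>` cubic bezier, stroke `#0000ff` → cut (S761, F947). Control points (SVG): P0=(56.282,150.902), P1=(47.527,162.000), P2=(117.948,42.358), P3=(123.860,58.502); sampled at t=k/4. Machine vertices: (56.282,64.903) → (62.316,76.929) → (84.571,112.995) → (109.576,148.116) → (123.860,157.303). Open path.

G21
G90
G0 X60.446 Y153.908
M3 S498
G1 X59.410 Y126.480 F2428
G1 X54.204 Y103.737
G1 X44.828 Y85.681
G1 X31.281 Y72.311
M5
G0 X102.499 Y35.036
M3 S761
G1 X138.480 Y132.005 F947
G1 X144.461 Y48.328
G1 X161.927 Y188.854
M5
G0 X129.918 Y37.966
M3 S761
G1 X7.997 Y100.466 F947
G1 X121.717 Y181.336
G1 X129.918 Y37.966
M5
G0 X56.282 Y64.903
M3 S761
G1 X62.316 Y76.929 F947
G1 X84.571 Y112.995
G1 X109.576 Y148.116
G1 X123.860 Y157.303
M5
G0 X0.000 Y0.000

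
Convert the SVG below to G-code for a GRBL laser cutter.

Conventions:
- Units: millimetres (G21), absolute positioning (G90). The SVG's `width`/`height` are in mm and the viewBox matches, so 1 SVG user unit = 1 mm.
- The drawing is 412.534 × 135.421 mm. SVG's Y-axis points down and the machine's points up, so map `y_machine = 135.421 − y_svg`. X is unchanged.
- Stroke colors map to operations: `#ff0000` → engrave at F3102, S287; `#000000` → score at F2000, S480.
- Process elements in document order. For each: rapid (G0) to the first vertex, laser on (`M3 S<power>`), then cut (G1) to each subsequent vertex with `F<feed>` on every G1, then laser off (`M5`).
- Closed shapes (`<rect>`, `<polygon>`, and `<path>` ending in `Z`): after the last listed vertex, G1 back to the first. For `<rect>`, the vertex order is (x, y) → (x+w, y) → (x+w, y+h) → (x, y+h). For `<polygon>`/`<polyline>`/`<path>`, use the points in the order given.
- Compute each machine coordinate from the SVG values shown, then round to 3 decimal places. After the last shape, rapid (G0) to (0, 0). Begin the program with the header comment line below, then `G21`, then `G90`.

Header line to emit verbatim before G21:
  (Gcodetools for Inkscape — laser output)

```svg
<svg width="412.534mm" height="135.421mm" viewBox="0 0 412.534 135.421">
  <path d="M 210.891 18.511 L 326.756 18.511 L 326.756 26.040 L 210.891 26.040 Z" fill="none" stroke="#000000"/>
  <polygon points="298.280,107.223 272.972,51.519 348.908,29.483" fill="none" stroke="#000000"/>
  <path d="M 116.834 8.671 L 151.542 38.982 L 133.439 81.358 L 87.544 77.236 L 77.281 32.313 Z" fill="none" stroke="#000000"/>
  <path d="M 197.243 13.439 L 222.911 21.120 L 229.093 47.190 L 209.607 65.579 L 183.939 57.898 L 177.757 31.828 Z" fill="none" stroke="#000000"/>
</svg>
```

(Gcodetools for Inkscape — laser output)
G21
G90
G0 X210.891 Y116.910
M3 S480
G1 X326.756 Y116.910 F2000
G1 X326.756 Y109.381 F2000
G1 X210.891 Y109.381 F2000
G1 X210.891 Y116.910 F2000
M5
G0 X298.280 Y28.198
M3 S480
G1 X272.972 Y83.902 F2000
G1 X348.908 Y105.938 F2000
G1 X298.280 Y28.198 F2000
M5
G0 X116.834 Y126.750
M3 S480
G1 X151.542 Y96.439 F2000
G1 X133.439 Y54.063 F2000
G1 X87.544 Y58.185 F2000
G1 X77.281 Y103.108 F2000
G1 X116.834 Y126.750 F2000
M5
G0 X197.243 Y121.982
M3 S480
G1 X222.911 Y114.301 F2000
G1 X229.093 Y88.231 F2000
G1 X209.607 Y69.842 F2000
G1 X183.939 Y77.523 F2000
G1 X177.757 Y103.593 F2000
G1 X197.243 Y121.982 F2000
M5
G0 X0.000 Y0.000

viewBox `0 0 412.534 135.421` with mm width/height → 1 unit = 1 mm. Flip: y_m = 135.421 − y_svg.

**Shape 1** — `<path>` rectangle, stroke `#000000` → score (S480, F2000). Machine vertices: (210.891,116.910) → (326.756,116.910) → (326.756,109.381) → (210.891,109.381) → (210.891,116.910). Closed: final G1 returns to the first vertex.

**Shape 2** — `<polygon>` closed polygon, stroke `#000000` → score (S480, F2000). Machine vertices: (298.280,28.198) → (272.972,83.902) → (348.908,105.938) → (298.280,28.198). Closed: final G1 returns to the first vertex.

**Shape 3** — `<path>` regular polygon, stroke `#000000` → score (S480, F2000). Machine vertices: (116.834,126.750) → (151.542,96.439) → (133.439,54.063) → (87.544,58.185) → (77.281,103.108) → (116.834,126.750). Closed: final G1 returns to the first vertex.

**Shape 4** — `<path>` regular polygon, stroke `#000000` → score (S480, F2000). Machine vertices: (197.243,121.982) → (222.911,114.301) → (229.093,88.231) → (209.607,69.842) → (183.939,77.523) → (177.757,103.593) → (197.243,121.982). Closed: final G1 returns to the first vertex.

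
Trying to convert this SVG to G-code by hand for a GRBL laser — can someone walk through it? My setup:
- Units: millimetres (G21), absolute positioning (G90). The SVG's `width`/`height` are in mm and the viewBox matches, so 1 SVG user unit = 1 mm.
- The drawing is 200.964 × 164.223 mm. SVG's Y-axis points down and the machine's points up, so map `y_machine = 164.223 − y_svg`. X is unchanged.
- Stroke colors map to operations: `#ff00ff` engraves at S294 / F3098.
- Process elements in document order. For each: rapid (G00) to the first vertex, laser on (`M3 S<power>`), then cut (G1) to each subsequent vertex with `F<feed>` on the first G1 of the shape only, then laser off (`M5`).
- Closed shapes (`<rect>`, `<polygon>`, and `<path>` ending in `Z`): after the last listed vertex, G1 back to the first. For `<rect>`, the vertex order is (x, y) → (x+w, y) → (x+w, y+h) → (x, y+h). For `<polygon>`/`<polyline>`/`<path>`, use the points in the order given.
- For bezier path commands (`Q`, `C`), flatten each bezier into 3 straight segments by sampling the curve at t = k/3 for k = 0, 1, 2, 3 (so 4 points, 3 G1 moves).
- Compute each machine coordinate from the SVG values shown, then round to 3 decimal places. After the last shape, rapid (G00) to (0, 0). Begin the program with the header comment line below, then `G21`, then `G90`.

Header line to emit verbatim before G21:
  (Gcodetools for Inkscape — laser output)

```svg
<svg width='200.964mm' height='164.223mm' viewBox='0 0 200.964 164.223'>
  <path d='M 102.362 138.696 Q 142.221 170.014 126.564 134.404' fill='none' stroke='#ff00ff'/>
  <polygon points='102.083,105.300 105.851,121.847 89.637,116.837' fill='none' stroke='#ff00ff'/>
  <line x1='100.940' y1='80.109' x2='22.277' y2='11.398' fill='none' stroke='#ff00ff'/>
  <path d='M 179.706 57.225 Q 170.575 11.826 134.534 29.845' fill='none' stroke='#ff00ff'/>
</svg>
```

(Gcodetools for Inkscape — laser output)
G21
G90
G00 X102.362 Y25.527
M3 S294
G1 X122.766 Y12.085 F3098
G1 X130.834 Y13.515
G1 X126.564 Y29.819
M5
G00 X102.083 Y58.923
M3 S294
G1 X105.851 Y42.376 F3098
G1 X89.637 Y47.386
G1 X102.083 Y58.923
M5
G00 X100.940 Y84.114
M3 S294
G1 X22.277 Y152.825 F3098
M5
G00 X179.706 Y106.998
M3 S294
G1 X170.629 Y130.218 F3098
G1 X155.571 Y139.344
G1 X134.534 Y134.378
M5
G00 X0.000 Y0.000

1 u = 1 mm; y_m = 164.223 − y.

[1] `<path>` quadratic bezier, #ff00ff→engrave S294 F3098: (102.362,25.527) → (122.766,12.085) → (130.834,13.515) → (126.564,29.819)

[2] `<polygon>` regular polygon, #ff00ff→engrave S294 F3098: (102.083,58.923) → (105.851,42.376) → (89.637,47.386) → (102.083,58.923) (closed)

[3] `<line>` line segment, #ff00ff→engrave S294 F3098: (100.940,84.114) → (22.277,152.825)

[4] `<path>` quadratic bezier, #ff00ff→engrave S294 F3098: (179.706,106.998) → (170.629,130.218) → (155.571,139.344) → (134.534,134.378)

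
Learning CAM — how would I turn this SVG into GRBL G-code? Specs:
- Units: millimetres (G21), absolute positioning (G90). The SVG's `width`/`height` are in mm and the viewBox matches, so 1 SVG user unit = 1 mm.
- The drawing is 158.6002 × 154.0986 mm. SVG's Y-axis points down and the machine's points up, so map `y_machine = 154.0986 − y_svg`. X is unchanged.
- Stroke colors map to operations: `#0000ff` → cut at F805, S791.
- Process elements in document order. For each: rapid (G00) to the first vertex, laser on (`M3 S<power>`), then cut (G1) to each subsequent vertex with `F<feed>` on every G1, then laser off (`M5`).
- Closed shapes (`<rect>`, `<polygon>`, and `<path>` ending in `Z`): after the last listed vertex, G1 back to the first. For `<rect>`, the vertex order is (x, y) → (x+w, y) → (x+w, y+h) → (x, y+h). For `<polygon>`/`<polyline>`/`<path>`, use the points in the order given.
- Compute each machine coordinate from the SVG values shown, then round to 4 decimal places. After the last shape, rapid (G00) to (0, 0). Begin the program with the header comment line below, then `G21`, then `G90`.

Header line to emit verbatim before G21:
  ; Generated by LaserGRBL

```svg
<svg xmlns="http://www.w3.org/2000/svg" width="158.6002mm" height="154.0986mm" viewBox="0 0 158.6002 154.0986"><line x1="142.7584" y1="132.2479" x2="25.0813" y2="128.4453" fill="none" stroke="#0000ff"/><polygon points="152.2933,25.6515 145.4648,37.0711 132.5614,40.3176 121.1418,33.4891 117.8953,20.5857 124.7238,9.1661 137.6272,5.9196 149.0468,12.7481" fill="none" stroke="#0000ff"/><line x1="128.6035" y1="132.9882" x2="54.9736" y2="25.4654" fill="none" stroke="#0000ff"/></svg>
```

1 u = 1 mm; y_m = 154.0986 − y.

[1] `<line>` line segment, #0000ff→cut S791 F805: (142.7584,21.8507) → (25.0813,25.6533)

[2] `<polygon>` regular polygon, #0000ff→cut S791 F805: (152.2933,128.4471) → (145.4648,117.0275) → (132.5614,113.7810) → (121.1418,120.6095) → (117.8953,133.5129) → (124.7238,144.9325) → (137.6272,148.1790) → (149.0468,141.3505) → (152.2933,128.4471) (closed)

[3] `<line>` line segment, #0000ff→cut S791 F805: (128.6035,21.1104) → (54.9736,128.6332)

; Generated by LaserGRBL
G21
G90
G00 X142.7584 Y21.8507
M3 S791
G1 X25.0813 Y25.6533 F805
M5
G00 X152.2933 Y128.4471
M3 S791
G1 X145.4648 Y117.0275 F805
G1 X132.5614 Y113.7810 F805
G1 X121.1418 Y120.6095 F805
G1 X117.8953 Y133.5129 F805
G1 X124.7238 Y144.9325 F805
G1 X137.6272 Y148.1790 F805
G1 X149.0468 Y141.3505 F805
G1 X152.2933 Y128.4471 F805
M5
G00 X128.6035 Y21.1104
M3 S791
G1 X54.9736 Y128.6332 F805
M5
G00 X0.0000 Y0.0000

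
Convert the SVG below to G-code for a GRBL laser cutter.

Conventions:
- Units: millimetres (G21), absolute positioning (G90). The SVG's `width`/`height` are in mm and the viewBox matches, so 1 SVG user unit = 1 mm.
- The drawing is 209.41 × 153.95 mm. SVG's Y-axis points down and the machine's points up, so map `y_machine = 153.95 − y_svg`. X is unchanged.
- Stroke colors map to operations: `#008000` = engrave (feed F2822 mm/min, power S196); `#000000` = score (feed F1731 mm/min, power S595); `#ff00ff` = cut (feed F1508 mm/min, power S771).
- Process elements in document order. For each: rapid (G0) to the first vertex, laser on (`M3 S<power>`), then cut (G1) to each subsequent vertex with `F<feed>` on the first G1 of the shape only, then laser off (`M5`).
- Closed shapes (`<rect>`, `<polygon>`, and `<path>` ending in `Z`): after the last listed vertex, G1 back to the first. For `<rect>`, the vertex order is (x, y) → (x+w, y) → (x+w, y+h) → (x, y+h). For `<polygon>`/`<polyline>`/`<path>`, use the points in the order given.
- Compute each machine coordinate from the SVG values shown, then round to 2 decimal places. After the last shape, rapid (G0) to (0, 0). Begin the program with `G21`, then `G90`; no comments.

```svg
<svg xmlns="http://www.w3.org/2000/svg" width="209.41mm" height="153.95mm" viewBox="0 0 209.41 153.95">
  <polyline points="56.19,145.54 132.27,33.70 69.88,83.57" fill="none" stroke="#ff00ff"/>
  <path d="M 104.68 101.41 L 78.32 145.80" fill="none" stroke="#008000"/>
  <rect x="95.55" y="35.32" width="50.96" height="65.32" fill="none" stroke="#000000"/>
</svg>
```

G21
G90
G0 X56.19 Y8.41
M3 S771
G1 X132.27 Y120.25 F1508
G1 X69.88 Y70.38
M5
G0 X104.68 Y52.54
M3 S196
G1 X78.32 Y8.15 F2822
M5
G0 X95.55 Y118.63
M3 S595
G1 X146.51 Y118.63 F1731
G1 X146.51 Y53.31
G1 X95.55 Y53.31
G1 X95.55 Y118.63
M5
G0 X0.00 Y0.00

viewBox `0 0 209.41 153.95` with mm width/height → 1 unit = 1 mm. Flip: y_m = 153.95 − y_svg.

**Shape 1** — `<polyline>` open polyline, stroke `#ff00ff` → cut (S771, F1508). Machine vertices: (56.19,8.41) → (132.27,120.25) → (69.88,70.38). Open path.

**Shape 2** — `<path>` line segment, stroke `#008000` → engrave (S196, F2822). Machine vertices: (104.68,52.54) → (78.32,8.15). Open path.

**Shape 3** — `<rect>` rectangle, stroke `#000000` → score (S595, F1731). Machine vertices: (95.55,118.63) → (146.51,118.63) → (146.51,53.31) → (95.55,53.31) → (95.55,118.63). Closed: final G1 returns to the first vertex.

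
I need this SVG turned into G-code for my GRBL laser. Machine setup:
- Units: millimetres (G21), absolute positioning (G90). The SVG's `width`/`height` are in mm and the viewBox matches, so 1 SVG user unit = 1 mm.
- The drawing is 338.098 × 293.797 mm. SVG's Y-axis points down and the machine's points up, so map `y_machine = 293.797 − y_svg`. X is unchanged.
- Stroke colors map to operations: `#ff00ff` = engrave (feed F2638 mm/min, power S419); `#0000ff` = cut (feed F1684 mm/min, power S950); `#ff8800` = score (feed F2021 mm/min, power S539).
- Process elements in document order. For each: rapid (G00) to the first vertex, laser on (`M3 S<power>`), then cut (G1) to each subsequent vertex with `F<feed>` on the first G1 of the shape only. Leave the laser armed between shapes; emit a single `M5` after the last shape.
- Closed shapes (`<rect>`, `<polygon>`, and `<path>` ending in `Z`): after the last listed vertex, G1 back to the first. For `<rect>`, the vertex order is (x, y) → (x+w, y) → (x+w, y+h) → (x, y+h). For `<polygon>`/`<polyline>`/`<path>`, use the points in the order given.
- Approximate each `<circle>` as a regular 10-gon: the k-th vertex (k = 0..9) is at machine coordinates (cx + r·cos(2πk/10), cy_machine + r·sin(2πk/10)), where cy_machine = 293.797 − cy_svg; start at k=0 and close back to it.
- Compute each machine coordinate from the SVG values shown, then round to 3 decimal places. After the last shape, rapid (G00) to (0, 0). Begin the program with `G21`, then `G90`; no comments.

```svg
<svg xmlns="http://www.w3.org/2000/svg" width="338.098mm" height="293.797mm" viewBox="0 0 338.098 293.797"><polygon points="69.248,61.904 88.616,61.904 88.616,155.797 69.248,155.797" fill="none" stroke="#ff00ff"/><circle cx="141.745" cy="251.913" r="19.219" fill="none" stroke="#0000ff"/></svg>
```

G21
G90
G00 X69.248 Y231.893
M3 S419
G1 X88.616 Y231.893 F2638
G1 X88.616 Y138.000
G1 X69.248 Y138.000
G1 X69.248 Y231.893
G00 X160.964 Y41.884
M3 S950
G1 X157.293 Y53.181 F1684
G1 X147.684 Y60.162
G1 X135.806 Y60.162
G1 X126.197 Y53.181
G1 X122.526 Y41.884
G1 X126.197 Y30.587
G1 X135.806 Y23.606
G1 X147.684 Y23.606
G1 X157.293 Y30.587
G1 X160.964 Y41.884
M5
G00 X0.000 Y0.000

Since the viewBox matches the mm dimensions, user units are millimetres directly. The only transform is the Y-flip y_m = 293.797 − y_svg.

Shape 1 is a rectangle drawn with `<polygon>`. Its stroke #ff00ff means engrave at S419, F2638. After flipping Y the toolpath is (69.248,231.893) → (88.616,231.893) → (88.616,138.000) → (69.248,138.000) → (69.248,231.893), returning to the start.

Shape 2 is a circle drawn with `<circle>`. Its stroke #0000ff means cut at S950, F1684. After flipping Y the toolpath is (160.964,41.884) → (157.293,53.181) → (147.684,60.162) → (135.806,60.162) → (126.197,53.181) → (122.526,41.884) → (126.197,30.587) → (135.806,23.606) → (147.684,23.606) → (157.293,30.587) → (160.964,41.884), returning to the start.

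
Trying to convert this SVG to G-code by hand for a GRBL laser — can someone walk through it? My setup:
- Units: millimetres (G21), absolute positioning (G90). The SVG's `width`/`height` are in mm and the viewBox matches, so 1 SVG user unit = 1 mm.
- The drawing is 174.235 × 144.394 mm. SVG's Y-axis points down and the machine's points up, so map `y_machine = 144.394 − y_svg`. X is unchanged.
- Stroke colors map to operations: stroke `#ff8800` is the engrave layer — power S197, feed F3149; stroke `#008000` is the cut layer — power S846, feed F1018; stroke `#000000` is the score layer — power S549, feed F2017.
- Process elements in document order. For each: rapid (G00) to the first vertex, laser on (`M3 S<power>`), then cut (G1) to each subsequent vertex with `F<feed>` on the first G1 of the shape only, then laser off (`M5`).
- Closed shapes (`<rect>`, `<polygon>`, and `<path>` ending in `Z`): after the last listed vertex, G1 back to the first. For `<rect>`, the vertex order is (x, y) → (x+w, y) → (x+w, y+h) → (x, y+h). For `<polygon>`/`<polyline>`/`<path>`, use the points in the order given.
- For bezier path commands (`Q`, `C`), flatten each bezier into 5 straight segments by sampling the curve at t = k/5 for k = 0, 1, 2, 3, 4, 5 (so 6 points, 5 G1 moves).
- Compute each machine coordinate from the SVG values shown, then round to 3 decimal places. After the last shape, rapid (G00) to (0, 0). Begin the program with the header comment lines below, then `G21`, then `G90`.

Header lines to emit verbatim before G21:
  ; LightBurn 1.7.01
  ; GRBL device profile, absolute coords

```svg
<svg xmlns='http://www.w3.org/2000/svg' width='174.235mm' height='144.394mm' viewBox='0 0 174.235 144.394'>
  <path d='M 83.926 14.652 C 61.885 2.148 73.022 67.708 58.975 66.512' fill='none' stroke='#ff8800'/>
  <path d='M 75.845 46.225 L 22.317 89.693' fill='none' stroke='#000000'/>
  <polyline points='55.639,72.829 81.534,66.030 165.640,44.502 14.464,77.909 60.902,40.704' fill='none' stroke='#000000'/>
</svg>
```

viewBox `0 0 174.235 144.394` with mm width/height → 1 unit = 1 mm. Flip: y_m = 144.394 − y_svg.

**Shape 1** — `<path>` cubic bezier, stroke `#ff8800` → engrave (S197, F3149). Control points (SVG): P0=(83.926,14.652), P1=(61.885,2.148), P2=(73.022,67.708), P3=(58.975,66.512); sampled at t=k/5. Machine vertices: (83.926,129.742) → (74.216,129.035) → (69.667,116.545) → (67.478,99.221) → (64.848,84.017) → (58.975,77.882). Open path.

**Shape 2** — `<path>` line segment, stroke `#000000` → score (S549, F2017). Machine vertices: (75.845,98.169) → (22.317,54.701). Open path.

**Shape 3** — `<polyline>` open polyline, stroke `#000000` → score (S549, F2017). Machine vertices: (55.639,71.565) → (81.534,78.364) → (165.640,99.892) → (14.464,66.485) → (60.902,103.690). Open path.

; LightBurn 1.7.01
; GRBL device profile, absolute coords
G21
G90
G00 X83.926 Y129.742
M3 S197
G1 X74.216 Y129.035 F3149
G1 X69.667 Y116.545
G1 X67.478 Y99.221
G1 X64.848 Y84.017
G1 X58.975 Y77.882
M5
G00 X75.845 Y98.169
M3 S549
G1 X22.317 Y54.701 F2017
M5
G00 X55.639 Y71.565
M3 S549
G1 X81.534 Y78.364 F2017
G1 X165.640 Y99.892
G1 X14.464 Y66.485
G1 X60.902 Y103.690
M5
G00 X0.000 Y0.000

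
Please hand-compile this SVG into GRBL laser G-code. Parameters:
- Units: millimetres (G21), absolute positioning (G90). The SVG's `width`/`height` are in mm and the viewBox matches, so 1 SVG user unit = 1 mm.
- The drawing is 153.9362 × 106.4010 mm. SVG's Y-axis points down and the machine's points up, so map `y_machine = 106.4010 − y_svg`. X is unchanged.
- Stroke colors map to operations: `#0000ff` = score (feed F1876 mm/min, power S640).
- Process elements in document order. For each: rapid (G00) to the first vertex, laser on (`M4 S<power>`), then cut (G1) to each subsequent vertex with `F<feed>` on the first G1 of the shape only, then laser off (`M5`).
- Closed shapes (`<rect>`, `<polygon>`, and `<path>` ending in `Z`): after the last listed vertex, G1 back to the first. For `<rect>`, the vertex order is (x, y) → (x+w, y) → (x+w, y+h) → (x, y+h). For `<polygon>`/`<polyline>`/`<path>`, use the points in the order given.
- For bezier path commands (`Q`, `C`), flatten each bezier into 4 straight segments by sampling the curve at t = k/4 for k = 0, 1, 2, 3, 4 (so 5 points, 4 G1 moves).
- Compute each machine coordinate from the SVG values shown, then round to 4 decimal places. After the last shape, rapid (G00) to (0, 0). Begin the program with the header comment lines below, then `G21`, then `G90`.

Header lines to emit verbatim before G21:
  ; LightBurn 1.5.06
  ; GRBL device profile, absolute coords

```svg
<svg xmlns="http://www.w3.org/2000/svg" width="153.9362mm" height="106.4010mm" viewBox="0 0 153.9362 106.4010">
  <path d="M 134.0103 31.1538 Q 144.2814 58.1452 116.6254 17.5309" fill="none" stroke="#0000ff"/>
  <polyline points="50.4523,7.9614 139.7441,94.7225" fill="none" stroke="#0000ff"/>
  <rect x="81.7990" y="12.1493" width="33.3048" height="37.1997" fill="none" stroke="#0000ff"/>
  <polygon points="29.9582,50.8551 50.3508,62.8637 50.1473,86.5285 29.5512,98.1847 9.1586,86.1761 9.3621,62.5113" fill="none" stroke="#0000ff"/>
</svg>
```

; LightBurn 1.5.06
; GRBL device profile, absolute coords
G21
G90
G00 X134.0103 Y75.2472
M4 S640
G1 X136.7754 Y65.9769 F1876
G1 X134.7996 Y65.1572
G1 X128.0830 Y72.7883
G1 X116.6254 Y88.8701
M5
G00 X50.4523 Y98.4396
M4 S640
G1 X139.7441 Y11.6785 F1876
M5
G00 X81.7990 Y94.2517
M4 S640
G1 X115.1038 Y94.2517 F1876
G1 X115.1038 Y57.0520
G1 X81.7990 Y57.0520
G1 X81.7990 Y94.2517
M5
G00 X29.9582 Y55.5459
M4 S640
G1 X50.3508 Y43.5373 F1876
G1 X50.1473 Y19.8725
G1 X29.5512 Y8.2163
G1 X9.1586 Y20.2249
G1 X9.3621 Y43.8897
G1 X29.9582 Y55.5459
M5
G00 X0.0000 Y0.0000

1 u = 1 mm; y_m = 106.4010 − y.

[1] `<path>` quadratic bezier, #0000ff→score S640 F1876: (134.0103,75.2472) → (136.7754,65.9769) → (134.7996,65.1572) → (128.0830,72.7883) → (116.6254,88.8701)

[2] `<polyline>` line segment, #0000ff→score S640 F1876: (50.4523,98.4396) → (139.7441,11.6785)

[3] `<rect>` rectangle, #0000ff→score S640 F1876: (81.7990,94.2517) → (115.1038,94.2517) → (115.1038,57.0520) → (81.7990,57.0520) → (81.7990,94.2517) (closed)

[4] `<polygon>` regular polygon, #0000ff→score S640 F1876: (29.9582,55.5459) → (50.3508,43.5373) → (50.1473,19.8725) → (29.5512,8.2163) → (9.1586,20.2249) → (9.3621,43.8897) → (29.9582,55.5459) (closed)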